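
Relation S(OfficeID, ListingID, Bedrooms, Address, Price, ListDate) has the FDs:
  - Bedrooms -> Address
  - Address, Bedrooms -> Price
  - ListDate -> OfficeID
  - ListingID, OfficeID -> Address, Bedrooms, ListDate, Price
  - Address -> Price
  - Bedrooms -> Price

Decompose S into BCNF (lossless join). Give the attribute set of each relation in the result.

{Address, Bedrooms}; {Address, Price}; {Bedrooms, ListDate, ListingID}; {ListDate, OfficeID}

Candidate keys of the original relation: {ListDate, ListingID}, {ListingID, OfficeID}.
{Address, Bedrooms, ListDate, ListingID, OfficeID, Price}: {Bedrooms} determines {Address, Bedrooms, Price} here but is not a superkey — split on Bedrooms -> Address, Price, giving {Address, Bedrooms, Price} and {Bedrooms, ListDate, ListingID, OfficeID}.
{Address, Bedrooms, Price}: {Address} determines {Address, Price} here but is not a superkey — split on Address -> Price, giving {Address, Price} and {Address, Bedrooms}.
{Address, Price} has no BCNF violation.
{Address, Bedrooms} has no BCNF violation.
{Bedrooms, ListDate, ListingID, OfficeID}: {ListDate} determines {ListDate, OfficeID} here but is not a superkey — split on ListDate -> OfficeID, giving {ListDate, OfficeID} and {Bedrooms, ListDate, ListingID}.
{ListDate, OfficeID} has no BCNF violation.
{Bedrooms, ListDate, ListingID} has no BCNF violation.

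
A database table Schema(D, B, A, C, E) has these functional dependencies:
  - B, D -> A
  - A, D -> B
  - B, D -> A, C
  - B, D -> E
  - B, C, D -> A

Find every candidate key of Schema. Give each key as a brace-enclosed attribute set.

{A, D}, {B, D}

No FD produces {D}, so it must be in every candidate key.
{A, D} is a candidate key since {A, D}⁺ = {A, B, C, D, E} covers every attribute.
{B, D} is a candidate key since {B, D}⁺ = {A, B, C, D, E} covers every attribute.
These are minimal and exhaustive — every other superkey contains one of them.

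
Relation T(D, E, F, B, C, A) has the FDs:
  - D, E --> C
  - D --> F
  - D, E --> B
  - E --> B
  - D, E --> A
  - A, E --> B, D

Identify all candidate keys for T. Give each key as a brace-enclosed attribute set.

Attributes never on any right-hand side: {E} — every candidate key must contain it.
{A, E} is a candidate key since {A, E}⁺ = {A, B, C, D, E, F} covers every attribute.
{D, E} is a candidate key since {D, E}⁺ = {A, B, C, D, E, F} covers every attribute.
Any other superkey properly contains one of these, so there are no further candidate keys.

{A, E}, {D, E}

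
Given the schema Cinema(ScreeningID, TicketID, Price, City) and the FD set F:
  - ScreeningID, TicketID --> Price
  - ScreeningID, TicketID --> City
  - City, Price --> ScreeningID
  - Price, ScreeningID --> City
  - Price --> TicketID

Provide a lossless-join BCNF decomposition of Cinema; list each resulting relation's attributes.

Candidate keys of the original relation: {City, Price}, {Price, ScreeningID}, {ScreeningID, TicketID}.
Within {City, Price, ScreeningID, TicketID}: {Price}⁺ ∩ {City, Price, ScreeningID, TicketID} = {Price, TicketID}, not the whole set, so Price --> TicketID violates BCNF; decompose into {Price, TicketID} and {City, Price, ScreeningID}.
{Price, TicketID} is in BCNF.
{City, Price, ScreeningID} is in BCNF.

{City, Price, ScreeningID}; {Price, TicketID}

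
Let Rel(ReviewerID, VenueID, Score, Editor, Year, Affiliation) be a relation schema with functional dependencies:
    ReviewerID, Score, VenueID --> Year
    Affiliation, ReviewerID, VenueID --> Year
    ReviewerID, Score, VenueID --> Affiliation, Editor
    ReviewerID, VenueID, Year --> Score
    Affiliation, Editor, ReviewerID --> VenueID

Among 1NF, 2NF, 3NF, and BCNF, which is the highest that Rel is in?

BCNF

Candidate keys: {Affiliation, Editor, ReviewerID}, {Affiliation, ReviewerID, VenueID}, {ReviewerID, Score, VenueID}, {ReviewerID, VenueID, Year}. Prime attributes: {Affiliation, Editor, ReviewerID, Score, VenueID, Year}.
The left-hand side of every FD is a superkey, so BCNF is satisfied.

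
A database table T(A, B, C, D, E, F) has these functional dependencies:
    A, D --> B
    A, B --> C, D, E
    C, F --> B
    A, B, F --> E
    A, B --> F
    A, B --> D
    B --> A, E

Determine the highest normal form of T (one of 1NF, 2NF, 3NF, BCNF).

Candidate keys: {A, D}, {B}, {C, F}. Prime attributes: {A, B, C, D, F}.
Each dependency's left side is a superkey — BCNF holds.

BCNF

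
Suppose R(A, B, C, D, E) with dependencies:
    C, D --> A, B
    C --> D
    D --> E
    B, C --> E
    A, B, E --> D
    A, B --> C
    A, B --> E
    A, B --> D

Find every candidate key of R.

{C}⁺ = {A, B, C, D, E}, which is every attribute, so {C} is a candidate key.
{A, B}⁺ = {A, B, C, D, E}, which is every attribute, so {A, B} is a candidate key.
Any other superkey properly contains one of these, so there are no further candidate keys.

{A, B}, {C}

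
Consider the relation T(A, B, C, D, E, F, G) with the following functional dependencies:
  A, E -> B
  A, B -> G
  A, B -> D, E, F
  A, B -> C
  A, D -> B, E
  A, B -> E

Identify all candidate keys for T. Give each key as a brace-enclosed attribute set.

{A, B}, {A, D}, {A, E}

No FD produces {A}, so it must be in every candidate key.
{A, B}⁺ = {A, B, C, D, E, F, G}, which is every attribute, so {A, B} is a candidate key.
{A, D}⁺ = {A, B, C, D, E, F, G}, which is every attribute, so {A, D} is a candidate key.
{A, E}⁺ = {A, B, C, D, E, F, G}, which is every attribute, so {A, E} is a candidate key.
No proper subset of any of these is a key, and no other minimal superkey exists.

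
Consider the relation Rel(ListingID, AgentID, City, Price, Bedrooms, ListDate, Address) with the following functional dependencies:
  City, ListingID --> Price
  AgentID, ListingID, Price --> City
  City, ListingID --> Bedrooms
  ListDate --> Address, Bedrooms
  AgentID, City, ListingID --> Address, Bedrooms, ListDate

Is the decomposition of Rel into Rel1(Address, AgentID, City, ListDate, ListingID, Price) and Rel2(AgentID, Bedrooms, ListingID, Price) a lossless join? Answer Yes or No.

Common attributes: {AgentID, ListingID, Price}; their closure is {Address, AgentID, Bedrooms, City, ListDate, ListingID, Price}.
This includes all of Rel1, so the common attributes are a superkey of Rel1 — the join is lossless.

Yes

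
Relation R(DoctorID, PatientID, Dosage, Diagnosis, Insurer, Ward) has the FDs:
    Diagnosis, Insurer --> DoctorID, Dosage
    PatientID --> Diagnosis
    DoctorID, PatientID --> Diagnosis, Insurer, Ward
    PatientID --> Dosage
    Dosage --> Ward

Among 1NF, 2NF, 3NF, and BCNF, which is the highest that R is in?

1NF

Candidate keys: {DoctorID, PatientID}, {Insurer, PatientID}. Prime attributes: {DoctorID, Insurer, PatientID}.
Diagnosis, Insurer --> DoctorID, Dosage breaks BCNF: {Diagnosis, Insurer}⁺ = {Diagnosis, DoctorID, Dosage, Insurer, Ward}, so {Diagnosis, Insurer} is not a superkey.
Diagnosis, Insurer --> DoctorID, Dosage determines the non-prime attribute {Dosage} from a non-superkey — 3NF is violated.
Since {PatientID} ⊂ {DoctorID, PatientID} and {PatientID}⁺ ⊇ {Diagnosis, Dosage, Ward} with {Diagnosis, Dosage, Ward} non-prime, there is a partial dependency; 2NF fails.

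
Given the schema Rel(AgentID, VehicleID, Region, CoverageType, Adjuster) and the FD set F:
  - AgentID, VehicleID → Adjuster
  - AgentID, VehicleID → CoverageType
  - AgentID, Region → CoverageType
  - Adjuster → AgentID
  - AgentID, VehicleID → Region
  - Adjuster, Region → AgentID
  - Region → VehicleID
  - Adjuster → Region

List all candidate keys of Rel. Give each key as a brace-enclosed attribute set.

{Adjuster}⁺ = {Adjuster, AgentID, CoverageType, Region, VehicleID} — all of the relation — so {Adjuster} is a candidate key.
{AgentID, Region}⁺ = {Adjuster, AgentID, CoverageType, Region, VehicleID} — all of the relation — so {AgentID, Region} is a candidate key.
{AgentID, VehicleID}⁺ = {Adjuster, AgentID, CoverageType, Region, VehicleID} — all of the relation — so {AgentID, VehicleID} is a candidate key.
Any other superkey properly contains one of these, so there are no further candidate keys.

{Adjuster}, {AgentID, Region}, {AgentID, VehicleID}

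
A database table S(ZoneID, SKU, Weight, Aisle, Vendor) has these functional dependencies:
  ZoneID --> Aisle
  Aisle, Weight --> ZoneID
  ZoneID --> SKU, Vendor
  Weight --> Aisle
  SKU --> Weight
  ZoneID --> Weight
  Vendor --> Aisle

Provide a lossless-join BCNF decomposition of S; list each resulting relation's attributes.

Candidate keys of the original relation: {SKU}, {Weight}, {ZoneID}.
In {Aisle, SKU, Vendor, Weight, ZoneID}, {Vendor} is not a superkey ({Vendor}⁺ restricted to this set is {Aisle, Vendor}), so split on Vendor --> Aisle into {Aisle, Vendor} and {SKU, Vendor, Weight, ZoneID}.
{Aisle, Vendor} is in BCNF.
{SKU, Vendor, Weight, ZoneID} is in BCNF.

{Aisle, Vendor}; {SKU, Vendor, Weight, ZoneID}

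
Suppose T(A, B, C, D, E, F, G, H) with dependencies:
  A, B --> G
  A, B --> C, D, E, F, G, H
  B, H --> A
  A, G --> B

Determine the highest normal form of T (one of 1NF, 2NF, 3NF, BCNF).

BCNF

Candidate keys: {A, B}, {A, G}, {B, H}. Prime attributes: {A, B, G, H}.
Each dependency's left side is a superkey — BCNF holds.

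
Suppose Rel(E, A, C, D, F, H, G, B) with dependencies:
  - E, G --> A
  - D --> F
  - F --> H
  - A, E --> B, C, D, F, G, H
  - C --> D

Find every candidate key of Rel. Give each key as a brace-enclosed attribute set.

{A, E}, {E, G}

Attributes never on any right-hand side: {E} — every candidate key must contain it.
{A, E} is a candidate key since {A, E}⁺ = {A, B, C, D, E, F, G, H} covers every attribute.
{E, G} is a candidate key since {E, G}⁺ = {A, B, C, D, E, F, G, H} covers every attribute.
These are minimal and exhaustive — every other superkey contains one of them.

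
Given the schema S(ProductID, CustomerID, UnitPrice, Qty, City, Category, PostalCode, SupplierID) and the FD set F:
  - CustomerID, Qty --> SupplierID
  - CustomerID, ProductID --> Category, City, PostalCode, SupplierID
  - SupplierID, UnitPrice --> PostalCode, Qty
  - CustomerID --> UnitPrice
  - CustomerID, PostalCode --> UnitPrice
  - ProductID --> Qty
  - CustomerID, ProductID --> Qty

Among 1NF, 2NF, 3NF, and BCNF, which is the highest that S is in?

Candidate key: {CustomerID, ProductID}. Prime attributes: {CustomerID, ProductID}.
For CustomerID, Qty --> SupplierID we have {CustomerID, Qty}⁺ = {CustomerID, PostalCode, Qty, SupplierID, UnitPrice}; {CustomerID, Qty} is not a superkey, so BCNF fails.
CustomerID, Qty --> SupplierID has non-prime {SupplierID} on the right and a non-superkey on the left, so 3NF fails.
{CustomerID} is a proper subset of the key {CustomerID, ProductID}, and {CustomerID}⁺ contains the non-prime attribute {UnitPrice} — a partial dependency, so 2NF is violated.

1NF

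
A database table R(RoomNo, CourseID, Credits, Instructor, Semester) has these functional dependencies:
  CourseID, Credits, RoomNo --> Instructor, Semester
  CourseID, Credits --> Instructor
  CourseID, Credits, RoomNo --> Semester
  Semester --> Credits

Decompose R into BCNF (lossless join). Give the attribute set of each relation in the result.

{CourseID, Credits, Instructor}; {CourseID, RoomNo, Semester}; {Credits, Semester}

Candidate keys of the original relation: {CourseID, Credits, RoomNo}, {CourseID, RoomNo, Semester}.
In {CourseID, Credits, Instructor, RoomNo, Semester}, {CourseID, Credits} is not a superkey ({CourseID, Credits}⁺ restricted to this set is {CourseID, Credits, Instructor}), so split on CourseID, Credits --> Instructor into {CourseID, Credits, Instructor} and {CourseID, Credits, RoomNo, Semester}.
{CourseID, Credits, Instructor}: every determinant is a superkey — BCNF.
In {CourseID, Credits, RoomNo, Semester}, {Semester} is not a superkey ({Semester}⁺ restricted to this set is {Credits, Semester}), so split on Semester --> Credits into {Credits, Semester} and {CourseID, RoomNo, Semester}.
{Credits, Semester}: every determinant is a superkey — BCNF.
{CourseID, RoomNo, Semester}: every determinant is a superkey — BCNF.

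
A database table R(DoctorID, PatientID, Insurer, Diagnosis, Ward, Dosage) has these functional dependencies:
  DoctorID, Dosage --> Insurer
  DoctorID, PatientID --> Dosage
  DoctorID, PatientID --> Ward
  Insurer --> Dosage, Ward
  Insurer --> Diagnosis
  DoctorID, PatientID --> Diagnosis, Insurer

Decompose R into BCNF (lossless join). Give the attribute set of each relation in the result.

{Diagnosis, Dosage, Insurer, Ward}; {DoctorID, Dosage, PatientID}; {DoctorID, Insurer}

Candidate key of the original relation: {DoctorID, PatientID}.
{Diagnosis, DoctorID, Dosage, Insurer, PatientID, Ward}: {DoctorID, Dosage} determines {Diagnosis, DoctorID, Dosage, Insurer, Ward} here but is not a superkey — split on DoctorID, Dosage --> Diagnosis, Insurer, Ward, giving {Diagnosis, DoctorID, Dosage, Insurer, Ward} and {DoctorID, Dosage, PatientID}.
{Diagnosis, DoctorID, Dosage, Insurer, Ward}: {Insurer} determines {Diagnosis, Dosage, Insurer, Ward} here but is not a superkey — split on Insurer --> Diagnosis, Dosage, Ward, giving {Diagnosis, Dosage, Insurer, Ward} and {DoctorID, Insurer}.
{Diagnosis, Dosage, Insurer, Ward}: every determinant is a superkey — BCNF.
{DoctorID, Insurer}: every determinant is a superkey — BCNF.
{DoctorID, Dosage, PatientID}: every determinant is a superkey — BCNF.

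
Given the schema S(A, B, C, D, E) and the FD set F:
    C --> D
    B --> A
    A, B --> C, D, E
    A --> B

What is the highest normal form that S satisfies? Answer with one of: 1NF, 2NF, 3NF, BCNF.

Candidate keys: {A}, {B}. Prime attributes: {A, B}.
C --> D breaks BCNF: {C}⁺ = {C, D}, so {C} is not a superkey.
C --> D has non-prime {D} on the right and a non-superkey on the left, so 3NF fails.
All keys have size 1, which rules out partial dependencies — 2NF is satisfied.

2NF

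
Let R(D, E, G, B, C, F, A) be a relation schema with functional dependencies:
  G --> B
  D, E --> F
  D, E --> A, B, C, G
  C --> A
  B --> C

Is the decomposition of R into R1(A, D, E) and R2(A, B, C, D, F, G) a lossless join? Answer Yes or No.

No

The shared attributes are {A, D} and {A, D}⁺ = {A, D}.
R1 ⊄ {A, D} and R2 ⊄ {A, D}, so the split is lossy.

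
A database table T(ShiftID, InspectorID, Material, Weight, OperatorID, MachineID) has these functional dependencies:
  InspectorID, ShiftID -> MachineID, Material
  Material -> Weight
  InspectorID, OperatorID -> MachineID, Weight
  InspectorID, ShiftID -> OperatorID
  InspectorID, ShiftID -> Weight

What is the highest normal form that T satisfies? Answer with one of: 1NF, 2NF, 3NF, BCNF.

2NF

Candidate key: {InspectorID, ShiftID}. Prime attributes: {InspectorID, ShiftID}.
Material -> Weight breaks BCNF: {Material}⁺ = {Material, Weight}, so {Material} is not a superkey.
Because {Weight} is non-prime and the left side of Material -> Weight is not a superkey, the relation is not in 3NF.
Checking every proper subset of each key, none determines a non-prime attribute — 2NF is satisfied.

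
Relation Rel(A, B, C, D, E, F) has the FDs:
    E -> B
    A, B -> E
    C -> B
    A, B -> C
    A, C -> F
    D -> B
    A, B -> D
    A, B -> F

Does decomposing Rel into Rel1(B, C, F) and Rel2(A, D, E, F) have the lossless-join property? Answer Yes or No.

The shared attributes are {F} and {F}⁺ = {F}.
Rel1 ⊄ {F} and Rel2 ⊄ {F}, so the split is lossy.

No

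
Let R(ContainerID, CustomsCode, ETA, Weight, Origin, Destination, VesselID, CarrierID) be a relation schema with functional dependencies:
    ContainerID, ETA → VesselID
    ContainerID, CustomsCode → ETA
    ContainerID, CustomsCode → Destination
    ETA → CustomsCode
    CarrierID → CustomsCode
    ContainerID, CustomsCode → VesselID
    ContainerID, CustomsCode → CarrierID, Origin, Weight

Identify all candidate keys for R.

{CarrierID, ContainerID}, {ContainerID, CustomsCode}, {ContainerID, ETA}

No FD produces {ContainerID}, so it must be in every candidate key.
Closure of {CarrierID, ContainerID} is {CarrierID, ContainerID, CustomsCode, Destination, ETA, Origin, VesselID, Weight}, the whole schema; {CarrierID, ContainerID} is a candidate key.
Closure of {ContainerID, CustomsCode} is {CarrierID, ContainerID, CustomsCode, Destination, ETA, Origin, VesselID, Weight}, the whole schema; {ContainerID, CustomsCode} is a candidate key.
Closure of {ContainerID, ETA} is {CarrierID, ContainerID, CustomsCode, Destination, ETA, Origin, VesselID, Weight}, the whole schema; {ContainerID, ETA} is a candidate key.
No proper subset of any of these is a key, and no other minimal superkey exists.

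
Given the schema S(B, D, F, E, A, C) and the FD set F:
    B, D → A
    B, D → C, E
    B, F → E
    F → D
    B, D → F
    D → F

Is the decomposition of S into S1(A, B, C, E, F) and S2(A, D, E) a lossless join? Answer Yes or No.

No

Common attributes: {A, E}; their closure is {A, E}.
Neither S1 nor S2 is contained in that closure, so the decomposition is lossy.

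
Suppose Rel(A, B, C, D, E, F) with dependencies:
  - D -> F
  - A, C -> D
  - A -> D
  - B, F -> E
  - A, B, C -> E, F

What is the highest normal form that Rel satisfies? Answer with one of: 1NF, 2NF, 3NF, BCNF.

1NF

Candidate key: {A, B, C}. Prime attributes: {A, B, C}.
For D -> F we have {D}⁺ = {D, F}; {D} is not a superkey, so BCNF fails.
D -> F determines the non-prime attribute {F} from a non-superkey — 3NF is violated.
The proper key subset {A} of {A, B, C} determines non-prime {D, F}, so the relation is not even in 2NF.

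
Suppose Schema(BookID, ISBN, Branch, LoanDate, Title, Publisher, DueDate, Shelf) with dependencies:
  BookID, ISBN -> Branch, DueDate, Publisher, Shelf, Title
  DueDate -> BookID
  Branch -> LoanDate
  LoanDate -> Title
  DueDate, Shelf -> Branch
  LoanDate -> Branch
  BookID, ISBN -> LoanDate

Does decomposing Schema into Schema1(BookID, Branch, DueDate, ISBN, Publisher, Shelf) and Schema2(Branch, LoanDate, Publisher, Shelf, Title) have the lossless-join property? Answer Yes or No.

The shared attributes are {Branch, Publisher, Shelf} and {Branch, Publisher, Shelf}⁺ = {Branch, LoanDate, Publisher, Shelf, Title}.
Schema2 is contained in that closure, so Schema1 ∩ Schema2 -> Schema2 holds and the join is lossless.

Yes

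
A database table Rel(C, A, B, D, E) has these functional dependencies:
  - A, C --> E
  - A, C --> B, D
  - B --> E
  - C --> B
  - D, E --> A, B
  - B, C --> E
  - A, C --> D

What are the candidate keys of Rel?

{A, C}, {C, D}

Attributes never on any right-hand side: {C} — every candidate key must contain it.
Closure of {A, C} is {A, B, C, D, E}, the whole schema; {A, C} is a candidate key.
Closure of {C, D} is {A, B, C, D, E}, the whole schema; {C, D} is a candidate key.
Any other superkey properly contains one of these, so there are no further candidate keys.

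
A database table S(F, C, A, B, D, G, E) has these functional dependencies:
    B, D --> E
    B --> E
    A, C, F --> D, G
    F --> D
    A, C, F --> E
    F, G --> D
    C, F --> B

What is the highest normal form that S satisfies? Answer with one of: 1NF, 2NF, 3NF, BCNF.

1NF

Candidate key: {A, C, F}. Prime attributes: {A, C, F}.
For B, D --> E we have {B, D}⁺ = {B, D, E}; {B, D} is not a superkey, so BCNF fails.
Because {E} is non-prime and the left side of B, D --> E is not a superkey, the relation is not in 3NF.
Since {F} ⊂ {A, C, F} and {F}⁺ ⊇ {D} with {D} non-prime, there is a partial dependency; 2NF fails.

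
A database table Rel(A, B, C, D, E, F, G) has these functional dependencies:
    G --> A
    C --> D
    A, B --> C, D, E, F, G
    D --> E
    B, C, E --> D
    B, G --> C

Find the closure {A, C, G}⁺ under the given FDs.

Start with {A, C, G}.
C --> D applies; add {D} → now {A, C, D, G}.
D --> E applies; add {E} → now {A, C, D, E, G}.
No further FD applies.

{A, C, D, E, G}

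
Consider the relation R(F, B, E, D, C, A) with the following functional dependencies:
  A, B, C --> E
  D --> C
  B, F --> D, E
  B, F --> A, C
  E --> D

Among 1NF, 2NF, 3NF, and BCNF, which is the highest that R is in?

Candidate key: {B, F}. Prime attributes: {B, F}.
For A, B, C --> E we have {A, B, C}⁺ = {A, B, C, D, E}; {A, B, C} is not a superkey, so BCNF fails.
A, B, C --> E determines the non-prime attribute {E} from a non-superkey — 3NF is violated.
Checking every proper subset of each key, none determines a non-prime attribute — 2NF is satisfied.

2NF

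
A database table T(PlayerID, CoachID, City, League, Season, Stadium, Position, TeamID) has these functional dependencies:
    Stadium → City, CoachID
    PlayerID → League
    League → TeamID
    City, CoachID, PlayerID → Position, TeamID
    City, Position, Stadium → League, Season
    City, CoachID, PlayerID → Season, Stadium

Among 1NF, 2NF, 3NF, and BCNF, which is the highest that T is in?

Candidate keys: {City, CoachID, PlayerID}, {PlayerID, Stadium}. Prime attributes: {City, CoachID, PlayerID, Stadium}.
Stadium → City, CoachID: {Stadium}⁺ = {City, CoachID, Stadium}, which is not all of the attributes, so the left side is not a superkey — BCNF is violated.
Because {League} is non-prime and the left side of PlayerID → League is not a superkey, the relation is not in 3NF.
The proper key subset {PlayerID} of {PlayerID, Stadium} determines non-prime {League, TeamID}, so the relation is not even in 2NF.

1NF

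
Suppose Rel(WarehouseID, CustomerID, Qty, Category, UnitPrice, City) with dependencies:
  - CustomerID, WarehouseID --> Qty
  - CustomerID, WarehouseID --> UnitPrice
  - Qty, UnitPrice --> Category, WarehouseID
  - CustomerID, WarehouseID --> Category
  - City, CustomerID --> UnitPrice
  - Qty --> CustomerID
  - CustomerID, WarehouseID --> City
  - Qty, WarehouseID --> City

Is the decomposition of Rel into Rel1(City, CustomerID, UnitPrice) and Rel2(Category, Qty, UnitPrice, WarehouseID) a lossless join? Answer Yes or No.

No

The shared attributes are {UnitPrice} and {UnitPrice}⁺ = {UnitPrice}.
The closure covers neither Rel1 nor Rel2 entirely; the join is not lossless.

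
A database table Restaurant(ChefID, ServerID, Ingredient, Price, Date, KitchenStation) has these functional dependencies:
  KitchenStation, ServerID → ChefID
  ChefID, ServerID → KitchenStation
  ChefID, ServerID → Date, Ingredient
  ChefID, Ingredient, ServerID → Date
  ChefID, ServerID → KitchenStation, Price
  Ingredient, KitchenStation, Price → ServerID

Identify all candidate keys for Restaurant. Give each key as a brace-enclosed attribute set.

{ChefID, ServerID}⁺ = {ChefID, Date, Ingredient, KitchenStation, Price, ServerID}, which is every attribute, so {ChefID, ServerID} is a candidate key.
{KitchenStation, ServerID}⁺ = {ChefID, Date, Ingredient, KitchenStation, Price, ServerID}, which is every attribute, so {KitchenStation, ServerID} is a candidate key.
{Ingredient, KitchenStation, Price}⁺ = {ChefID, Date, Ingredient, KitchenStation, Price, ServerID}, which is every attribute, so {Ingredient, KitchenStation, Price} is a candidate key.
Any other superkey properly contains one of these, so there are no further candidate keys.

{ChefID, ServerID}, {Ingredient, KitchenStation, Price}, {KitchenStation, ServerID}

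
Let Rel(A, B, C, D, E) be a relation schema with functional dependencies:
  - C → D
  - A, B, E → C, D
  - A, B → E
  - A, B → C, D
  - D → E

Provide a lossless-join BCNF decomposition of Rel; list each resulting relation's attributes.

Candidate key of the original relation: {A, B}.
{A, B, C, D, E}: {C} determines {C, D, E} here but is not a superkey — split on C → D, E, giving {C, D, E} and {A, B, C}.
{C, D, E}: {D} determines {D, E} here but is not a superkey — split on D → E, giving {D, E} and {C, D}.
{D, E}: every determinant is a superkey — BCNF.
{C, D}: every determinant is a superkey — BCNF.
{A, B, C}: every determinant is a superkey — BCNF.

{A, B, C}; {C, D}; {D, E}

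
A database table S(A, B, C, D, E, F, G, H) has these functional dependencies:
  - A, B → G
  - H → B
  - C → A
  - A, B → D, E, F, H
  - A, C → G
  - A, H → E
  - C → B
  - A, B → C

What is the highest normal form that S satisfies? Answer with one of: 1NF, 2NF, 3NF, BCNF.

Candidate keys: {A, B}, {A, H}, {C}. Prime attributes: {A, B, C, H}.
H → B: {H}⁺ = {B, H}, which is not all of the attributes, so the left side is not a superkey — BCNF is violated.
But every attribute on its right side ({B}) is prime, and the same holds for every other non-superkey FD, so 3NF still holds.

3NF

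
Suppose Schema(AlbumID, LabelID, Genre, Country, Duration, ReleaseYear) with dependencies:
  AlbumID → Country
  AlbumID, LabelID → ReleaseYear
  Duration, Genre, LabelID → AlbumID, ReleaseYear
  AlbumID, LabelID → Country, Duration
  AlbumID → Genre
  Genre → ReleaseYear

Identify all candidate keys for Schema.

{AlbumID, LabelID}, {Duration, Genre, LabelID}

No FD produces {LabelID}, so it must be in every candidate key.
Closure of {AlbumID, LabelID} is {AlbumID, Country, Duration, Genre, LabelID, ReleaseYear}, the whole schema; {AlbumID, LabelID} is a candidate key.
Closure of {Duration, Genre, LabelID} is {AlbumID, Country, Duration, Genre, LabelID, ReleaseYear}, the whole schema; {Duration, Genre, LabelID} is a candidate key.
Any other superkey properly contains one of these, so there are no further candidate keys.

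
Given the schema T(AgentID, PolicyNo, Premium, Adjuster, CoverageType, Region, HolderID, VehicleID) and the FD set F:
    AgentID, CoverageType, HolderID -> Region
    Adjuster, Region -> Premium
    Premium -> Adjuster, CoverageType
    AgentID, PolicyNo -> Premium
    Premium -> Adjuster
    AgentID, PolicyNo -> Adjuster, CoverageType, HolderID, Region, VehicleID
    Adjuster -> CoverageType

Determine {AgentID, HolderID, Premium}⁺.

Start with {AgentID, HolderID, Premium}.
Premium -> Adjuster, CoverageType applies; add {Adjuster, CoverageType} → now {Adjuster, AgentID, CoverageType, HolderID, Premium}.
AgentID, CoverageType, HolderID -> Region applies; add {Region} → now {Adjuster, AgentID, CoverageType, HolderID, Premium, Region}.
No further FD applies.

{Adjuster, AgentID, CoverageType, HolderID, Premium, Region}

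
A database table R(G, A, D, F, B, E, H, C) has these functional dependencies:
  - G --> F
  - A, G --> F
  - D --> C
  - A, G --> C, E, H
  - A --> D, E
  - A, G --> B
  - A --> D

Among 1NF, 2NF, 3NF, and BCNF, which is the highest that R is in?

Candidate key: {A, G}. Prime attributes: {A, G}.
For G --> F we have {G}⁺ = {F, G}; {G} is not a superkey, so BCNF fails.
G --> F determines the non-prime attribute {F} from a non-superkey — 3NF is violated.
Since {A} ⊂ {A, G} and {A}⁺ ⊇ {C, D, E} with {C, D, E} non-prime, there is a partial dependency; 2NF fails.

1NF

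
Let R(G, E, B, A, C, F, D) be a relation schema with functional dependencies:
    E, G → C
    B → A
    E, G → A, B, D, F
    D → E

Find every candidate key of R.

{D, G}, {E, G}

Attributes never on any right-hand side: {G} — every candidate key must contain it.
Closure of {D, G} is {A, B, C, D, E, F, G}, the whole schema; {D, G} is a candidate key.
Closure of {E, G} is {A, B, C, D, E, F, G}, the whole schema; {E, G} is a candidate key.
These are minimal and exhaustive — every other superkey contains one of them.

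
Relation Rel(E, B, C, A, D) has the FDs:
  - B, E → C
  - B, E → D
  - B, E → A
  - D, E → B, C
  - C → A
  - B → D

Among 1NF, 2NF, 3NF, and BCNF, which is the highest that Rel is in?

Candidate keys: {B, E}, {D, E}. Prime attributes: {B, D, E}.
C → A breaks BCNF: {C}⁺ = {A, C}, so {C} is not a superkey.
Because {A} is non-prime and the left side of C → A is not a superkey, the relation is not in 3NF.
No proper subset of a key has a non-prime attribute in its closure, so there is no partial dependency; 2NF holds.

2NF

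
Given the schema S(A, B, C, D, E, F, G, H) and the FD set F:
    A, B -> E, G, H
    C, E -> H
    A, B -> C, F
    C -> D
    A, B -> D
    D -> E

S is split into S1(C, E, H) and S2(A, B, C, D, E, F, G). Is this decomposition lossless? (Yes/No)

Common attributes: {C, E}; their closure is {C, D, E, H}.
S1 is contained in that closure, so S1 ∩ S2 -> S1 holds and the join is lossless.

Yes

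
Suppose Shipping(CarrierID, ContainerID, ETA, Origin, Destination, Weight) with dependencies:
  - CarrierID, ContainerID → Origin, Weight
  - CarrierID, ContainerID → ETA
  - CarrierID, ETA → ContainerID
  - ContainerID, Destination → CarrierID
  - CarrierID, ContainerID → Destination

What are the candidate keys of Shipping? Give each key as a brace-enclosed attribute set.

{CarrierID, ContainerID}, {CarrierID, ETA}, {ContainerID, Destination}

{CarrierID, ContainerID} is a candidate key since {CarrierID, ContainerID}⁺ = {CarrierID, ContainerID, Destination, ETA, Origin, Weight} covers every attribute.
{CarrierID, ETA} is a candidate key since {CarrierID, ETA}⁺ = {CarrierID, ContainerID, Destination, ETA, Origin, Weight} covers every attribute.
{ContainerID, Destination} is a candidate key since {ContainerID, Destination}⁺ = {CarrierID, ContainerID, Destination, ETA, Origin, Weight} covers every attribute.
Any other superkey properly contains one of these, so there are no further candidate keys.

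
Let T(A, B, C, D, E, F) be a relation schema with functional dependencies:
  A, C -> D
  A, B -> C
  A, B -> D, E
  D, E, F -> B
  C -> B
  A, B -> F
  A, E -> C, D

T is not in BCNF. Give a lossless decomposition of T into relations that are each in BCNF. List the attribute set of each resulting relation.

{A, C, D, E, F}; {B, D, E, F}

Candidate keys of the original relation: {A, B}, {A, C}, {A, E}.
{A, B, C, D, E, F}: {D, E, F} determines {B, D, E, F} here but is not a superkey — split on D, E, F -> B, giving {B, D, E, F} and {A, C, D, E, F}.
{B, D, E, F}: every determinant is a superkey — BCNF.
{A, C, D, E, F}: every determinant is a superkey — BCNF.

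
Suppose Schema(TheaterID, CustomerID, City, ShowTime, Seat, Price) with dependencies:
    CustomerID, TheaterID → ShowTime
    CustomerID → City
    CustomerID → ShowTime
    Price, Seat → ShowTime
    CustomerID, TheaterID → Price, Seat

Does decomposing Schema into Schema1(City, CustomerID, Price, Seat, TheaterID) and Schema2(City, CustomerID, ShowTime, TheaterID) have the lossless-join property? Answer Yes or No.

Yes

Common attributes: {City, CustomerID, TheaterID}; their closure is {City, CustomerID, Price, Seat, ShowTime, TheaterID}.
This includes all of Schema1, so the common attributes are a superkey of Schema1 — the join is lossless.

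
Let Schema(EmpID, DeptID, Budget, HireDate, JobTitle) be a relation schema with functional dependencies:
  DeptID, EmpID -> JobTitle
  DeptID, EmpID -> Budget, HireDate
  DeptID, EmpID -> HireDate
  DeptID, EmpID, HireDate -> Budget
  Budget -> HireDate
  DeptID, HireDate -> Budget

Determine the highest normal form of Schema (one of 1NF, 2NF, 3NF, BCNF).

2NF

Candidate key: {DeptID, EmpID}. Prime attributes: {DeptID, EmpID}.
For Budget -> HireDate we have {Budget}⁺ = {Budget, HireDate}; {Budget} is not a superkey, so BCNF fails.
Because {HireDate} is non-prime and the left side of Budget -> HireDate is not a superkey, the relation is not in 3NF.
No non-prime attribute depends on a proper subset of any candidate key, so 2NF holds.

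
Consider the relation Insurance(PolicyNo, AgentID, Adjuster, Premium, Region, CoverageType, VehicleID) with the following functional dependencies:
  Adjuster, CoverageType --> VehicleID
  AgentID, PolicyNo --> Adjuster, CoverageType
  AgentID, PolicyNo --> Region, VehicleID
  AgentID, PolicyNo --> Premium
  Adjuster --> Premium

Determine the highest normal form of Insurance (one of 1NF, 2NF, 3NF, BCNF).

Candidate key: {AgentID, PolicyNo}. Prime attributes: {AgentID, PolicyNo}.
Adjuster, CoverageType --> VehicleID breaks BCNF: {Adjuster, CoverageType}⁺ = {Adjuster, CoverageType, Premium, VehicleID}, so {Adjuster, CoverageType} is not a superkey.
Because {VehicleID} is non-prime and the left side of Adjuster, CoverageType --> VehicleID is not a superkey, the relation is not in 3NF.
Checking every proper subset of each key, none determines a non-prime attribute — 2NF is satisfied.

2NF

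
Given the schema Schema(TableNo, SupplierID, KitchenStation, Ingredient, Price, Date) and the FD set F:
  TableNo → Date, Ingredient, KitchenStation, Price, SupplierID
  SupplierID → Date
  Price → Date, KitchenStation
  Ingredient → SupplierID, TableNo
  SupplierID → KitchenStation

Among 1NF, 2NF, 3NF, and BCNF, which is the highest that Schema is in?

2NF

Candidate keys: {Ingredient}, {TableNo}. Prime attributes: {Ingredient, TableNo}.
For SupplierID → Date we have {SupplierID}⁺ = {Date, KitchenStation, SupplierID}; {SupplierID} is not a superkey, so BCNF fails.
SupplierID → Date has non-prime {Date} on the right and a non-superkey on the left, so 3NF fails.
All keys have size 1, which rules out partial dependencies — 2NF is satisfied.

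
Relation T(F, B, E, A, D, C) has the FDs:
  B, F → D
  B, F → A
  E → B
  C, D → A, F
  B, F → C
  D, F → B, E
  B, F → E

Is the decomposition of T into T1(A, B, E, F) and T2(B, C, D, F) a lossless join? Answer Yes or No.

The shared attributes are {B, F} and {B, F}⁺ = {A, B, C, D, E, F}.
Since T1 ⊆ {A, B, C, D, E, F}, the intersection is a superkey of T1; the decomposition is lossless.

Yes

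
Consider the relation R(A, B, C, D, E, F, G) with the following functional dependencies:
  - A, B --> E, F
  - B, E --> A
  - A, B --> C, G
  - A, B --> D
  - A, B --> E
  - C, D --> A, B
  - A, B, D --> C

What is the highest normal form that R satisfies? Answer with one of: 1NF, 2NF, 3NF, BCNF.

Candidate keys: {A, B}, {B, E}, {C, D}. Prime attributes: {A, B, C, D, E}.
Every FD has a superkey on the left, so the relation is in BCNF.

BCNF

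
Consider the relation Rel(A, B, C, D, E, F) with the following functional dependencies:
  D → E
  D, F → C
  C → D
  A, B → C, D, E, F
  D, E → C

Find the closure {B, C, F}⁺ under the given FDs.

Start with {B, C, F}.
C → D applies; add {D} → now {B, C, D, F}.
D → E applies; add {E} → now {B, C, D, E, F}.
No further FD applies.

{B, C, D, E, F}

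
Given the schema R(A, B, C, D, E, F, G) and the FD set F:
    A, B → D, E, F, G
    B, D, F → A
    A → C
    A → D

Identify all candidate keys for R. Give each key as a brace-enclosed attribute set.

{A, B}, {B, D, F}

No FD produces {B}, so it must be in every candidate key.
Closure of {A, B} is {A, B, C, D, E, F, G}, the whole schema; {A, B} is a candidate key.
Closure of {B, D, F} is {A, B, C, D, E, F, G}, the whole schema; {B, D, F} is a candidate key.
These are minimal and exhaustive — every other superkey contains one of them.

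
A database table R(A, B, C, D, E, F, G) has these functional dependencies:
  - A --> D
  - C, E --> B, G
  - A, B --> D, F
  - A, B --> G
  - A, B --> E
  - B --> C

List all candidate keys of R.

{A} never appears on the right of any FD, so every key must include it.
{A, B} is a candidate key since {A, B}⁺ = {A, B, C, D, E, F, G} covers every attribute.
{A, C, E} is a candidate key since {A, C, E}⁺ = {A, B, C, D, E, F, G} covers every attribute.
Any other superkey properly contains one of these, so there are no further candidate keys.

{A, B}, {A, C, E}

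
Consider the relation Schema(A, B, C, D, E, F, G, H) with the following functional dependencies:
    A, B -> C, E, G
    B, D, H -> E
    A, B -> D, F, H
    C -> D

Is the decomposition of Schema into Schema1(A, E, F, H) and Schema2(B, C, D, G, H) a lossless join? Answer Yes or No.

No

Schema1 ∩ Schema2 = {H}; its closure under F is {H}.
Neither Schema1 nor Schema2 is contained in that closure, so the decomposition is lossy.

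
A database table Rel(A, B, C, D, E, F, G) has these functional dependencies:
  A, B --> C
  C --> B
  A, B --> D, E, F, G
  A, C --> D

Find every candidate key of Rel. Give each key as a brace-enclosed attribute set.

{A, B}, {A, C}

No FD produces {A}, so it must be in every candidate key.
Closure of {A, B} is {A, B, C, D, E, F, G}, the whole schema; {A, B} is a candidate key.
Closure of {A, C} is {A, B, C, D, E, F, G}, the whole schema; {A, C} is a candidate key.
These are minimal and exhaustive — every other superkey contains one of them.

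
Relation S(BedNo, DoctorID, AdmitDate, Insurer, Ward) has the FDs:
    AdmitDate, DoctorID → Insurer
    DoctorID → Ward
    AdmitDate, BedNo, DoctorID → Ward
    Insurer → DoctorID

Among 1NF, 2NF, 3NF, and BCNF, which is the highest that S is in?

1NF

Candidate keys: {AdmitDate, BedNo, DoctorID}, {AdmitDate, BedNo, Insurer}. Prime attributes: {AdmitDate, BedNo, DoctorID, Insurer}.
For AdmitDate, DoctorID → Insurer we have {AdmitDate, DoctorID}⁺ = {AdmitDate, DoctorID, Insurer, Ward}; {AdmitDate, DoctorID} is not a superkey, so BCNF fails.
Because {Ward} is non-prime and the left side of DoctorID → Ward is not a superkey, the relation is not in 3NF.
Since {DoctorID} ⊂ {AdmitDate, BedNo, DoctorID} and {DoctorID}⁺ ⊇ {Ward} with {Ward} non-prime, there is a partial dependency; 2NF fails.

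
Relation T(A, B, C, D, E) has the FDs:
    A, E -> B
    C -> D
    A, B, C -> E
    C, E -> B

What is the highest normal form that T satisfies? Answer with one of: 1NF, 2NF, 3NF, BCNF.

1NF

Candidate keys: {A, B, C}, {A, C, E}. Prime attributes: {A, B, C, E}.
For A, E -> B we have {A, E}⁺ = {A, B, E}; {A, E} is not a superkey, so BCNF fails.
C -> D has non-prime {D} on the right and a non-superkey on the left, so 3NF fails.
Since {C} ⊂ {A, B, C} and {C}⁺ ⊇ {D} with {D} non-prime, there is a partial dependency; 2NF fails.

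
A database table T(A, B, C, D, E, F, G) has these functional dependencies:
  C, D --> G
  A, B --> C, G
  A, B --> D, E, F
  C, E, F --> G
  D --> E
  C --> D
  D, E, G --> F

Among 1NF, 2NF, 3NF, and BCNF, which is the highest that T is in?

2NF

Candidate key: {A, B}. Prime attributes: {A, B}.
C, D --> G breaks BCNF: {C, D}⁺ = {C, D, E, F, G}, so {C, D} is not a superkey.
C, D --> G has non-prime {G} on the right and a non-superkey on the left, so 3NF fails.
No non-prime attribute depends on a proper subset of any candidate key, so 2NF holds.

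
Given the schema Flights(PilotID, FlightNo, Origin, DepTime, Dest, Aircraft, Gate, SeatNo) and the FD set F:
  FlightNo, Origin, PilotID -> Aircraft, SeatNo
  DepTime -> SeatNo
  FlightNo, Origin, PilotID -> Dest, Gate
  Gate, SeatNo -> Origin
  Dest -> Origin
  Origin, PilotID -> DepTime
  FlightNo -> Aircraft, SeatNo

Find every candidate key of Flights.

{FlightNo, PilotID} never appear on the right of any FD, so every key must include all of them.
{Dest, FlightNo, PilotID}⁺ = {Aircraft, DepTime, Dest, FlightNo, Gate, Origin, PilotID, SeatNo}, which is every attribute, so {Dest, FlightNo, PilotID} is a candidate key.
{FlightNo, Gate, PilotID}⁺ = {Aircraft, DepTime, Dest, FlightNo, Gate, Origin, PilotID, SeatNo}, which is every attribute, so {FlightNo, Gate, PilotID} is a candidate key.
{FlightNo, Origin, PilotID}⁺ = {Aircraft, DepTime, Dest, FlightNo, Gate, Origin, PilotID, SeatNo}, which is every attribute, so {FlightNo, Origin, PilotID} is a candidate key.
No proper subset of any of these is a key, and no other minimal superkey exists.

{Dest, FlightNo, PilotID}, {FlightNo, Gate, PilotID}, {FlightNo, Origin, PilotID}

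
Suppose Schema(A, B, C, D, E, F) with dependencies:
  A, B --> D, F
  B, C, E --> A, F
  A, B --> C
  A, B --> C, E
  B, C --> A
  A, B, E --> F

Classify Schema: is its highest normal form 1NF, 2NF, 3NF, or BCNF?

Candidate keys: {A, B}, {B, C}. Prime attributes: {A, B, C}.
Every FD has a superkey on the left, so the relation is in BCNF.

BCNF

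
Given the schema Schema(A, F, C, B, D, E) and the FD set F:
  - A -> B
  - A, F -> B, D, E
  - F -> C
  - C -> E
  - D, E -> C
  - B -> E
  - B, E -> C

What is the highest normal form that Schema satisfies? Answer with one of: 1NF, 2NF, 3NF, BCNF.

Candidate key: {A, F}. Prime attributes: {A, F}.
For A -> B we have {A}⁺ = {A, B, C, E}; {A} is not a superkey, so BCNF fails.
Because {B} is non-prime and the left side of A -> B is not a superkey, the relation is not in 3NF.
Since {A} ⊂ {A, F} and {A}⁺ ⊇ {B, C, E} with {B, C, E} non-prime, there is a partial dependency; 2NF fails.

1NF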